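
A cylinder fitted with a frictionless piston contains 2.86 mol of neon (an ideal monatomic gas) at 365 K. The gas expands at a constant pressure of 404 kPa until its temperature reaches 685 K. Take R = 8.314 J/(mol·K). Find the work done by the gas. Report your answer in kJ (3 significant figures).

Isobaric: W = P ΔV = nR ΔT.
W = (2.86)(8.314)(685 − 365) = 7609 J.

W ≈ 7.61 kJ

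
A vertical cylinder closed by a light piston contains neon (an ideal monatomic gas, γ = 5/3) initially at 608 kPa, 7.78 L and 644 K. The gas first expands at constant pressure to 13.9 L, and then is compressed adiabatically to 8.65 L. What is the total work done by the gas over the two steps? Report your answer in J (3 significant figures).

W_total ≈ -994 J

Step 1 (isobaric): W = PΔV = (608 kPa)(13.9 − 7.78 L) = 3721 J.
After step 1: P = 608 kPa, V = 13.9 L, T = 1151 K.
Step 2 (adiabatic): W = (P₁V₁ − P₂V₂)/(γ−1) = (8451 − 11594)/0.667 = -4715 J.
W_total = 3721 − 4715 = -993.9 J.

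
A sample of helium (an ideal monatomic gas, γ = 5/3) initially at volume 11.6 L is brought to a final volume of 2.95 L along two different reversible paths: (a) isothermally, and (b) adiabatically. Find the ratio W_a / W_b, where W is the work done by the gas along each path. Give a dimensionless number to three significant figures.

Path (a) isothermal: W = P₁V₁ ln(V₂/V₁) → W_a/(P₁V₁) = -1.369.
Path (b) adiabatic: W = P₁V₁(1 − (V₁/V₂)^(γ−1))/(γ−1) → W_b/(P₁V₁) = -2.237.
W_a / W_b = -1.369 / -2.237 = 0.6121.

W_a / W_b ≈ 0.612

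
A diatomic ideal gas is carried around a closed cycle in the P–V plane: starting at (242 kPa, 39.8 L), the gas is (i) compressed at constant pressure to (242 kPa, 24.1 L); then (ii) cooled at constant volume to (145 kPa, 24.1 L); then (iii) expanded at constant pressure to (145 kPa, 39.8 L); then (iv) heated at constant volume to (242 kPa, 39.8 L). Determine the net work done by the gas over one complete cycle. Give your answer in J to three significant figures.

W_net ≈ -1520 J

Constant-volume legs do no work.
W(i) = (242)(24.1 − 39.8) = -3799 J; W(iii) = (145)(39.8 − 24.1) = 2276 J.
W_net = -3799 + 2276 = -1523 J (the counter-clockwise enclosed area).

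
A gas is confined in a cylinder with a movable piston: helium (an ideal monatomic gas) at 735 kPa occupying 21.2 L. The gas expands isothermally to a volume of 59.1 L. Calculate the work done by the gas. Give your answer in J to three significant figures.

W ≈ 16000 J

Isothermal: W = nRT ln(V₂/V₁) = P₁V₁ ln(V₂/V₁).
P₁V₁ = (735 kPa)(21.2 L) = 15582 J.
W = 15582 × ln(59.1/21.2) = 15582 × 1.025
W_by_gas = 15975 J.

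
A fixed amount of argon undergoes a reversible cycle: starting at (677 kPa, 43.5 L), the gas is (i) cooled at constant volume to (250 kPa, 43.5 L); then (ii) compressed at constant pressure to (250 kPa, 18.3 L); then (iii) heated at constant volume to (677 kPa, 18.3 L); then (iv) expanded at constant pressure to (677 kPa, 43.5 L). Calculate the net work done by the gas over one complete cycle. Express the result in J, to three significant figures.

W_net ≈ 10800 J

Constant-volume legs do no work.
W(ii) = (250)(18.3 − 43.5) = -6300 J; W(iv) = (677)(43.5 − 18.3) = 17060 J.
W_net = -6300 + 17060 = 10760 J (the clockwise enclosed area).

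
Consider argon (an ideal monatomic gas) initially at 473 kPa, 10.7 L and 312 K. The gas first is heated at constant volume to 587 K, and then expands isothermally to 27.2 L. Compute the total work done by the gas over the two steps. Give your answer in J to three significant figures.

W_total ≈ 8880 J

Step 1 (isochoric): W = 0 (constant volume).
After step 1: P = 889.9 kPa (V unchanged).
Step 2 (isothermal): W = P₁V₁ ln(V₂/V₁) = (9522) ln(27.2/10.7) = 8884 J.
W_total = 0 + 8884 = 8884 J.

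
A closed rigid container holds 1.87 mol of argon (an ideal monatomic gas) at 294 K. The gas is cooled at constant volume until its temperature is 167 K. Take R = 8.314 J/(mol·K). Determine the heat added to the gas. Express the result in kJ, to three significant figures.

Constant volume ⇒ W = 0, so Q = ΔU = nCᵥΔT with Cᵥ = 3R/2 = 12.47 J/(mol·K).
ΔU = (1.87)(12.47)(167 − 294) = -2962 J.

Q ≈ -2.96 kJ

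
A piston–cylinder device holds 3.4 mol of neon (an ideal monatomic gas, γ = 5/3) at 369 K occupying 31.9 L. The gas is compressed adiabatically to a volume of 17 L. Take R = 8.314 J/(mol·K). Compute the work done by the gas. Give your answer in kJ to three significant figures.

Adiabatic: TV^(γ−1) = const with γ = 5/3.
T₂ = T₁ (V₁/V₂)^(γ−1) = 369 × (31.9/17)^0.667 = 369 × 1.521 = 561.4 K.
W_by = nCᵥ(T₁ − T₂) = (3.4)(12.47)(369 − 561.4) = -8157 J.

W ≈ -8.16 kJ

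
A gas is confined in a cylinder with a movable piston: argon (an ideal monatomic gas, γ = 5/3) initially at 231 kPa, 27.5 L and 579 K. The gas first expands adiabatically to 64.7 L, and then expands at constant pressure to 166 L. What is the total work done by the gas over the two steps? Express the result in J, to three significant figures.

Step 1 (adiabatic): W = (P₁V₁ − P₂V₂)/(γ−1) = (6352 − 3591)/0.667 = 4142 J.
After step 1: P = 55.5 kPa, V = 64.7 L, T = 327.3 K.
Step 2 (isobaric): W = PΔV = (55.5 kPa)(166 − 64.7 L) = 5623 J.
W_total = 4142 + 5623 = 9765 J.

W_total ≈ 9760 J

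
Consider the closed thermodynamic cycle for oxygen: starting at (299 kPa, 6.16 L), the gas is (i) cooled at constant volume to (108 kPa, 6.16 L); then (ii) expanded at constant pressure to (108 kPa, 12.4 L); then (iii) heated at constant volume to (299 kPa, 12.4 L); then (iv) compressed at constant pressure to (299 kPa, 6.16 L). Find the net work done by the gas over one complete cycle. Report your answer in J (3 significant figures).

Constant-volume legs do no work.
W(ii) = (108)(12.4 − 6.16) = 673.9 J; W(iv) = (299)(6.16 − 12.4) = -1866 J.
W_net = 673.9 − 1866 = -1192 J (the counter-clockwise enclosed area).

W_net ≈ -1190 J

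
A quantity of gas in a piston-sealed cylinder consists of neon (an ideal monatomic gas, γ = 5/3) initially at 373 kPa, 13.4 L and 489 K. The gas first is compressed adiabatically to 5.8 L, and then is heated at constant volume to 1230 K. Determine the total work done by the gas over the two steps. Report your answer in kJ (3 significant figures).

W_total ≈ -5.61 kJ

Step 1 (adiabatic): W = (P₁V₁ − P₂V₂)/(γ−1) = (4998 − 8735)/0.667 = -5605 J.
Step 2 (isochoric): W = 0 (constant volume).
W_total = -5605 + 0 = -5605 J.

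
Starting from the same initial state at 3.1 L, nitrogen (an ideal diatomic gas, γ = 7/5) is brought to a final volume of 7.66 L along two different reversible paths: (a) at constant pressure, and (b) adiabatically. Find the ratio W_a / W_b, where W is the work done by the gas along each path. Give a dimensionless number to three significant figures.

W_a / W_b ≈ 1.94

Path (a) isobaric: W = P₁(V₂ − V₁) → W_a/(P₁V₁) = 1.471.
Path (b) adiabatic: W = P₁V₁(1 − (V₁/V₂)^(γ−1))/(γ−1) → W_b/(P₁V₁) = 0.759.
W_a / W_b = 1.471 / 0.759 = 1.938.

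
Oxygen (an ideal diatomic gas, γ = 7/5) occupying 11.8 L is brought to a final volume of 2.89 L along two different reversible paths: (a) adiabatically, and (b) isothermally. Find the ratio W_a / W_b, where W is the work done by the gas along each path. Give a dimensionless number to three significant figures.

Path (a) adiabatic: W = P₁V₁(1 − (V₁/V₂)^(γ−1))/(γ−1) → W_a/(P₁V₁) = -1.889.
Path (b) isothermal: W = P₁V₁ ln(V₂/V₁) → W_b/(P₁V₁) = -1.407.
W_a / W_b = -1.889 / -1.407 = 1.342.

W_a / W_b ≈ 1.34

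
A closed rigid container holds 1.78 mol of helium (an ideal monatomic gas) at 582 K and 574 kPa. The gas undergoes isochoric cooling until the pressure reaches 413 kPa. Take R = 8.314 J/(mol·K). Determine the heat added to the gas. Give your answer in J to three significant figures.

Constant volume ⇒ W = 0, so Q = ΔU = nCᵥΔT with Cᵥ = 3R/2 = 12.47 J/(mol·K).
At constant V, T₂/T₁ = P₂/P₁ ⇒ ΔT = T₁(P₂/P₁ − 1) = 582·(413/574 − 1) = -163.2 K.
ΔU = (1.78)(12.47)(-163.2) = -3624 J.

Q ≈ -3620 J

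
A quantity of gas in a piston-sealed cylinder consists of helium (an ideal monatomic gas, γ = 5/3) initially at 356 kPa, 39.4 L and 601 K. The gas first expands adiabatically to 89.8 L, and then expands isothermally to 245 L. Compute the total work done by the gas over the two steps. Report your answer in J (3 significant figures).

W_total ≈ 17000 J

Step 1 (adiabatic): W = (P₁V₁ − P₂V₂)/(γ−1) = (14026 − 8099)/0.667 = 8891 J.
After step 1: P = 90.19 kPa, V = 89.8 L, T = 347 K.
Step 2 (isothermal): W = P₁V₁ ln(V₂/V₁) = (8099) ln(245/89.8) = 8129 J.
W_total = 8891 + 8129 = 17020 J.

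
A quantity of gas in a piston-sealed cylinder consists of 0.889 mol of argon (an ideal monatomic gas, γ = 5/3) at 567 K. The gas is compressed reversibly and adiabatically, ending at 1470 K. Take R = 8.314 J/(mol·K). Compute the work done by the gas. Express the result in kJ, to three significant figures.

W ≈ -10.0 kJ

Adiabatic ⇒ Q = 0, so W_by = −ΔU = nCᵥ(T₁ − T₂).
Cᵥ = 3R/2 = 12.47 J/(mol·K).
W = (0.889)(12.47)(567 − 1470) = -10011 J.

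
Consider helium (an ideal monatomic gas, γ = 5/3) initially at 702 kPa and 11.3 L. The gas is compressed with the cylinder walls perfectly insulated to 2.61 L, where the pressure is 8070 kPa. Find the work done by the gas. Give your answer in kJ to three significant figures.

Adiabatic: W = (P₁V₁ − P₂V₂)/(γ − 1) with γ = 5/3.
P₁V₁ = 7933 J, P₂V₂ = 21063 J.
W = (7933 − 21063) / 0.6667 = -19695 J.

W ≈ -19.7 kJ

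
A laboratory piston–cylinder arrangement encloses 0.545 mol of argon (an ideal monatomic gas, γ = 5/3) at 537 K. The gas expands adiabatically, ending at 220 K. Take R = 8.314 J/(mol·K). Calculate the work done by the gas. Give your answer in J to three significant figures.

W ≈ 2150 J

Adiabatic ⇒ Q = 0, so W_by = −ΔU = nCᵥ(T₁ − T₂).
Cᵥ = 3R/2 = 12.47 J/(mol·K).
W = (0.545)(12.47)(537 − 220) = 2155 J.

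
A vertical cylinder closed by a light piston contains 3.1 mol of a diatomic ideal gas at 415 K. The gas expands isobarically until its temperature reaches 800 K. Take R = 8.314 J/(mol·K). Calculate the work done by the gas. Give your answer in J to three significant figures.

Isobaric: W = P ΔV = nR ΔT.
W = (3.1)(8.314)(800 − 415) = 9923 J.

W ≈ 9920 J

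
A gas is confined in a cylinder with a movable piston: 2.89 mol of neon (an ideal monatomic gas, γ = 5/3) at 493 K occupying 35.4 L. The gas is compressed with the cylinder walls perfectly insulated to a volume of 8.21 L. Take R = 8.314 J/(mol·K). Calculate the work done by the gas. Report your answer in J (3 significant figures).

Adiabatic: TV^(γ−1) = const with γ = 5/3.
T₂ = T₁ (V₁/V₂)^(γ−1) = 493 × (35.4/8.21)^0.667 = 493 × 2.649 = 1306 K.
W_by = nCᵥ(T₁ − T₂) = (2.89)(12.47)(493 − 1306) = -29303 J.

W ≈ -29300 J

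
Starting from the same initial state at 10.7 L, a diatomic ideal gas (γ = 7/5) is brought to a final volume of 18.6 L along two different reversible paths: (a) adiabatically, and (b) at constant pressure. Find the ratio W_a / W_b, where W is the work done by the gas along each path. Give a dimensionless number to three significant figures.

W_a / W_b ≈ 0.672

Path (a) adiabatic: W = P₁V₁(1 − (V₁/V₂)^(γ−1))/(γ−1) → W_a/(P₁V₁) = 0.496.
Path (b) isobaric: W = P₁(V₂ − V₁) → W_b/(P₁V₁) = 0.7383.
W_a / W_b = 0.496 / 0.7383 = 0.6719.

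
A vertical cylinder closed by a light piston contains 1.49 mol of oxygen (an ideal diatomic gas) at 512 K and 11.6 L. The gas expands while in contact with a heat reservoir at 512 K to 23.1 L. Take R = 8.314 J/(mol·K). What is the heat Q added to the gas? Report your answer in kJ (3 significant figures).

Isothermal ⇒ ΔU = 0, so Q = W = nRT ln(V₂/V₁).
Q = (1.49)(8.314)(512) ln(23.1/11.6) = 6343 × 0.6888 = 4369 J.

Q ≈ 4.37 kJ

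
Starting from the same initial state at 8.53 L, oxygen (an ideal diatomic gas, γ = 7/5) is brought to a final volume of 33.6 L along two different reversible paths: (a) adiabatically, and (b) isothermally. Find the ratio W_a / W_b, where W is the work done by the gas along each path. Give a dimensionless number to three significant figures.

W_a / W_b ≈ 0.770

Path (a) adiabatic: W = P₁V₁(1 − (V₁/V₂)^(γ−1))/(γ−1) → W_a/(P₁V₁) = 1.055.
Path (b) isothermal: W = P₁V₁ ln(V₂/V₁) → W_b/(P₁V₁) = 1.371.
W_a / W_b = 1.055 / 1.371 = 0.7698.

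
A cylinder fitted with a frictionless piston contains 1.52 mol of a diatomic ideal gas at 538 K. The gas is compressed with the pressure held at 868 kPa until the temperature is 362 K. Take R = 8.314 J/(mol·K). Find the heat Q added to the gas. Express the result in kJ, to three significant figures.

Isobaric: W = nRΔT = (1.52)(8.314)(-176) = -2224 J.
ΔU = nCᵥΔT with Cᵥ = 5R/2: ΔU = (1.52)(20.79)(-176) = -5560 J.
Q = ΔU + W = -5560 − 2224 = -7785 J.

Q ≈ -7.78 kJ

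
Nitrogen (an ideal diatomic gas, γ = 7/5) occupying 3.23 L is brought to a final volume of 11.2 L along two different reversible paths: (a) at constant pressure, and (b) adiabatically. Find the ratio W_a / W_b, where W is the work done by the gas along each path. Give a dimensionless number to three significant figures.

Path (a) isobaric: W = P₁(V₂ − V₁) → W_a/(P₁V₁) = 2.467.
Path (b) adiabatic: W = P₁V₁(1 − (V₁/V₂)^(γ−1))/(γ−1) → W_b/(P₁V₁) = 0.9797.
W_a / W_b = 2.467 / 0.9797 = 2.519.

W_a / W_b ≈ 2.52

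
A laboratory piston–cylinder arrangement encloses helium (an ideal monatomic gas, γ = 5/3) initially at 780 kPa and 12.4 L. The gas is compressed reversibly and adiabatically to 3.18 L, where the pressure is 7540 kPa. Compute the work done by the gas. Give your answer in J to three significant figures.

W ≈ -21500 J

Adiabatic: W = (P₁V₁ − P₂V₂)/(γ − 1) with γ = 5/3.
P₁V₁ = 9672 J, P₂V₂ = 23977 J.
W = (9672 − 23977) / 0.6667 = -21458 J.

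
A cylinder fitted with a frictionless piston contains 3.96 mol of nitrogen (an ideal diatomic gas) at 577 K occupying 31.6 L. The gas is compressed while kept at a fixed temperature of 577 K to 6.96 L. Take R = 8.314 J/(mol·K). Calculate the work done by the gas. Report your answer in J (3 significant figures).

W ≈ -28700 J

Isothermal: W = nRT ln(V₂/V₁).
W = (3.96)(8.314)(577) × ln(6.96/31.6)
  = 18997 × -1.513
W_by_gas = -28742 J.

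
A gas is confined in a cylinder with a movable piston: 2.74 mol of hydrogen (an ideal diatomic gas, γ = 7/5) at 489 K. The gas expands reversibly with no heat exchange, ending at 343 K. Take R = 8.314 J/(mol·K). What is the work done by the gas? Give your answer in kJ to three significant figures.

W ≈ 8.31 kJ

Adiabatic ⇒ Q = 0, so W_by = −ΔU = nCᵥ(T₁ − T₂).
Cᵥ = 5R/2 = 20.79 J/(mol·K).
W = (2.74)(20.79)(489 − 343) = 8315 J.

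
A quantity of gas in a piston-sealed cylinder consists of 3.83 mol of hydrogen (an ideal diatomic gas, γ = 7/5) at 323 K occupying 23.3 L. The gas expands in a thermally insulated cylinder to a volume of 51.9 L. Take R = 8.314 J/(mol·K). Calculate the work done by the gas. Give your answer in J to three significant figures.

Adiabatic: TV^(γ−1) = const with γ = 7/5.
T₂ = T₁ (V₁/V₂)^(γ−1) = 323 × (23.3/51.9)^0.4 = 323 × 0.7259 = 234.5 K.
W_by = nCᵥ(T₁ − T₂) = (3.83)(20.79)(323 − 234.5) = 7048 J.

W ≈ 7050 J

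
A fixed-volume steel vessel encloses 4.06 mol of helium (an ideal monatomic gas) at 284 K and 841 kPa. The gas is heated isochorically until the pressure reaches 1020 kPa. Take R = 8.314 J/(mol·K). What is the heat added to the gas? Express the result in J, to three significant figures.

Q ≈ 3060 J

Constant volume ⇒ W = 0, so Q = ΔU = nCᵥΔT with Cᵥ = 3R/2 = 12.47 J/(mol·K).
At constant V, T₂/T₁ = P₂/P₁ ⇒ ΔT = T₁(P₂/P₁ − 1) = 284·(1020/841 − 1) = 60.45 K.
ΔU = (4.06)(12.47)(60.45) = 3061 J.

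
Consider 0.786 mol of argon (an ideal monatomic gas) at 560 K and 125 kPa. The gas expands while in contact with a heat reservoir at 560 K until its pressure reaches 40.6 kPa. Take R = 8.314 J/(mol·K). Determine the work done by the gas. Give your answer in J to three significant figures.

Isothermal process: W = nRT ln(V₂/V₁) = nRT ln(P₁/P₂).
W = (0.786)(8.314)(560) × ln(125/40.6)
  = 3659 × ln(3.079) = 3659 × 1.125
W_by_gas = 4115 J.

W ≈ 4120 J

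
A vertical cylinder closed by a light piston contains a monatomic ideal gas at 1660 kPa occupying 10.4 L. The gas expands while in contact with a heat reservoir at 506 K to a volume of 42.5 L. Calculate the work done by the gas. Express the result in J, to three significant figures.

Isothermal: W = nRT ln(V₂/V₁) = P₁V₁ ln(V₂/V₁).
P₁V₁ = (1660 kPa)(10.4 L) = 17264 J.
W = 17264 × ln(42.5/10.4) = 17264 × 1.408
W_by_gas = 24303 J.

W ≈ 24300 J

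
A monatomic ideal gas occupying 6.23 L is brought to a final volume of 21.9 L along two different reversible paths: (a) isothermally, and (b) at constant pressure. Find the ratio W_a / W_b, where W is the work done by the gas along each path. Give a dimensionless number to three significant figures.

W_a / W_b ≈ 0.500

Path (a) isothermal: W = P₁V₁ ln(V₂/V₁) → W_a/(P₁V₁) = 1.257.
Path (b) isobaric: W = P₁(V₂ − V₁) → W_b/(P₁V₁) = 2.515.
W_a / W_b = 1.257 / 2.515 = 0.4998.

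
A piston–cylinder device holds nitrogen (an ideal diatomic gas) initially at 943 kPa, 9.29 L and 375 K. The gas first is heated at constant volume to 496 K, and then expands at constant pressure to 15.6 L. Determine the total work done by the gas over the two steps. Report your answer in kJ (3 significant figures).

W_total ≈ 7.87 kJ

Step 1 (isochoric): W = 0 (constant volume).
After step 1: P = 1247 kPa (V unchanged).
Step 2 (isobaric): W = PΔV = (1247 kPa)(15.6 − 9.29 L) = 7870 J.
W_total = 0 + 7870 = 7870 J.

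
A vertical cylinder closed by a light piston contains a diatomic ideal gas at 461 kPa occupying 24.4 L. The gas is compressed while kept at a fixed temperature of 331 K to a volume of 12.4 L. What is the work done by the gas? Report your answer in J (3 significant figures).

W ≈ -7610 J

Isothermal: W = nRT ln(V₂/V₁) = P₁V₁ ln(V₂/V₁).
P₁V₁ = (461 kPa)(24.4 L) = 11248 J.
W = 11248 × ln(12.4/24.4) = 11248 × -0.6769
W_by_gas = -7614 J.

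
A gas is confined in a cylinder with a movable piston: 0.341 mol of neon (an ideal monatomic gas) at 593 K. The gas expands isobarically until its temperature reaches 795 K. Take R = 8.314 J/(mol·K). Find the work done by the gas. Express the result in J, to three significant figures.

W ≈ 573 J

Isobaric: W = P ΔV = nR ΔT.
W = (0.341)(8.314)(795 − 593) = 572.7 J.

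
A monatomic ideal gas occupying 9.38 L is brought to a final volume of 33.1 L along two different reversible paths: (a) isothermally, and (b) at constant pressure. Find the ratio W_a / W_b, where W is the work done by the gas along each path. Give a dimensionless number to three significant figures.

W_a / W_b ≈ 0.499

Path (a) isothermal: W = P₁V₁ ln(V₂/V₁) → W_a/(P₁V₁) = 1.261.
Path (b) isobaric: W = P₁(V₂ − V₁) → W_b/(P₁V₁) = 2.529.
W_a / W_b = 1.261 / 2.529 = 0.4986.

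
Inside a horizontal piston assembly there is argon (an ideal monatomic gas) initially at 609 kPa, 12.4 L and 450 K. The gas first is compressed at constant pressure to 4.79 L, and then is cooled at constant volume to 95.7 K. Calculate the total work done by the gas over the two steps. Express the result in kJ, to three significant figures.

Step 1 (isobaric): W = PΔV = (609 kPa)(4.79 − 12.4 L) = -4634 J.
Step 2 (isochoric): W = 0 (constant volume).
W_total = -4634 + 0 = -4634 J.

W_total ≈ -4.63 kJ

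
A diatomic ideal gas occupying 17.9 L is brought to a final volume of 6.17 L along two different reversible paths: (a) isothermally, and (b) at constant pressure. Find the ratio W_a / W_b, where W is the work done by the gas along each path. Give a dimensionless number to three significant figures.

W_a / W_b ≈ 1.63

Path (a) isothermal: W = P₁V₁ ln(V₂/V₁) → W_a/(P₁V₁) = -1.065.
Path (b) isobaric: W = P₁(V₂ − V₁) → W_b/(P₁V₁) = -0.6553.
W_a / W_b = -1.065 / -0.6553 = 1.625.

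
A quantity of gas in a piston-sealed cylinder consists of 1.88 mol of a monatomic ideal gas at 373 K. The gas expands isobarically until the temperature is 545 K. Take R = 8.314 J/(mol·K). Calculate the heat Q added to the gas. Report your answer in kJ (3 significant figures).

Q ≈ 6.72 kJ

Isobaric: W = nRΔT = (1.88)(8.314)(172) = 2688 J.
ΔU = nCᵥΔT with Cᵥ = 3R/2: ΔU = (1.88)(12.47)(172) = 4033 J.
Q = ΔU + W = 4033 + 2688 = 6721 J.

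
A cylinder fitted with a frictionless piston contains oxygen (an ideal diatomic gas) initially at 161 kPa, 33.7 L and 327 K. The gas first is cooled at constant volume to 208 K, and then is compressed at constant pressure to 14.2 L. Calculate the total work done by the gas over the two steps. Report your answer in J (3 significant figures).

W_total ≈ -2000 J

Step 1 (isochoric): W = 0 (constant volume).
After step 1: P = 102.4 kPa (V unchanged).
Step 2 (isobaric): W = PΔV = (102.4 kPa)(14.2 − 33.7 L) = -1997 J.
W_total = 0 − 1997 = -1997 J.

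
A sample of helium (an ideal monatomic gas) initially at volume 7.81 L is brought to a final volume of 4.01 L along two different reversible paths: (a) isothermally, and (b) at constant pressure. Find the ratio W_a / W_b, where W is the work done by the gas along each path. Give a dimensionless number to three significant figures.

Path (a) isothermal: W = P₁V₁ ln(V₂/V₁) → W_a/(P₁V₁) = -0.6666.
Path (b) isobaric: W = P₁(V₂ − V₁) → W_b/(P₁V₁) = -0.4866.
W_a / W_b = -0.6666 / -0.4866 = 1.37.

W_a / W_b ≈ 1.37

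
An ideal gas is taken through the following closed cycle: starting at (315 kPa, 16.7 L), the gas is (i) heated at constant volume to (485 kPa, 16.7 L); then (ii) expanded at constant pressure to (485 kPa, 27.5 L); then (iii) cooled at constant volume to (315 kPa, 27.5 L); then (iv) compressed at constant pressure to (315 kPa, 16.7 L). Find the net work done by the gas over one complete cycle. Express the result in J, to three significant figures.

W_net ≈ 1840 J

Constant-volume legs do no work.
W(ii) = (485)(27.5 − 16.7) = 5238 J; W(iv) = (315)(16.7 − 27.5) = -3402 J.
W_net = 5238 − 3402 = 1836 J (the clockwise enclosed area).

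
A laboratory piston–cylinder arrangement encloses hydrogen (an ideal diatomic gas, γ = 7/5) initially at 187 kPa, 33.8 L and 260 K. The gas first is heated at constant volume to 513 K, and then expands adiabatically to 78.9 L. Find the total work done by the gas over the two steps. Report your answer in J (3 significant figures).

Step 1 (isochoric): W = 0 (constant volume).
After step 1: P = 369 kPa (V unchanged).
Step 2 (adiabatic): W = (P₁V₁ − P₂V₂)/(γ−1) = (12471 − 8885)/0.4 = 8966 J.
W_total = 0 + 8966 = 8966 J.

W_total ≈ 8970 J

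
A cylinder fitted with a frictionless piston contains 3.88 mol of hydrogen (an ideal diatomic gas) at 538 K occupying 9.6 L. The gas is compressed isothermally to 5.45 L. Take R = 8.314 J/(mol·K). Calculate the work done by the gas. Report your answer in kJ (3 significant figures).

Isothermal: W = nRT ln(V₂/V₁).
W = (3.88)(8.314)(538) × ln(5.45/9.6)
  = 17355 × -0.5661
W_by_gas = -9825 J.

W ≈ -9.83 kJ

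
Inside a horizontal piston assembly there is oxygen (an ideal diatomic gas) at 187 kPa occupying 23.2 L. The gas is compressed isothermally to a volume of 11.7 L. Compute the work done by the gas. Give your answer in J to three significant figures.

Isothermal: W = nRT ln(V₂/V₁) = P₁V₁ ln(V₂/V₁).
P₁V₁ = (187 kPa)(23.2 L) = 4338 J.
W = 4338 × ln(11.7/23.2) = 4338 × -0.6846
W_by_gas = -2970 J.

W ≈ -2970 J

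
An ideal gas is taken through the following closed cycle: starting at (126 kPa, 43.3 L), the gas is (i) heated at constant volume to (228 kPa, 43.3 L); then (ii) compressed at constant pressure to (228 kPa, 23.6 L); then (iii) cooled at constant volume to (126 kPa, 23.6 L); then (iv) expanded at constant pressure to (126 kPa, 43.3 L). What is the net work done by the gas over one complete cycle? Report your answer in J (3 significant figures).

Constant-volume legs do no work.
W(ii) = (228)(23.6 − 43.3) = -4492 J; W(iv) = (126)(43.3 − 23.6) = 2482 J.
W_net = -4492 + 2482 = -2009 J (the counter-clockwise enclosed area).

W_net ≈ -2010 J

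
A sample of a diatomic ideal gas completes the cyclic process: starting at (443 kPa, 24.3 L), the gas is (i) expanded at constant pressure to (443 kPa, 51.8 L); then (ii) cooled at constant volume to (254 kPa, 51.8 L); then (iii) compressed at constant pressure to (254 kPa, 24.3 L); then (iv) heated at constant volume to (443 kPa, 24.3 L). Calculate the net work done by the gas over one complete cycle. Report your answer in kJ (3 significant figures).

Constant-volume legs do no work.
W(i) = (443)(51.8 − 24.3) = 12182 J; W(iii) = (254)(24.3 − 51.8) = -6985 J.
W_net = 12182 − 6985 = 5197 J (the clockwise enclosed area).

W_net ≈ 5.20 kJ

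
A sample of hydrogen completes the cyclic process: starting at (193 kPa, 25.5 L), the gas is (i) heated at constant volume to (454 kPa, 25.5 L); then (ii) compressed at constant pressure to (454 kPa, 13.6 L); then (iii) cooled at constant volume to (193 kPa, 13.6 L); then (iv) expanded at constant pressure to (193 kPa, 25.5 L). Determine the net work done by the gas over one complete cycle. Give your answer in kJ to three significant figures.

Constant-volume legs do no work.
W(ii) = (454)(13.6 − 25.5) = -5403 J; W(iv) = (193)(25.5 − 13.6) = 2297 J.
W_net = -5403 + 2297 = -3106 J (the counter-clockwise enclosed area).

W_net ≈ -3.11 kJ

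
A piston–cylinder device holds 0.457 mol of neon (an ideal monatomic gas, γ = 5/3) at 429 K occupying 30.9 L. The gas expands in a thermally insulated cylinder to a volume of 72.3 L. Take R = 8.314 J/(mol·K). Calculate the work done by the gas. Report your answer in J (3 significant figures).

W ≈ 1060 J

Adiabatic: TV^(γ−1) = const with γ = 5/3.
T₂ = T₁ (V₁/V₂)^(γ−1) = 429 × (30.9/72.3)^0.667 = 429 × 0.5674 = 243.4 K.
W_by = nCᵥ(T₁ − T₂) = (0.457)(12.47)(429 − 243.4) = 1058 J.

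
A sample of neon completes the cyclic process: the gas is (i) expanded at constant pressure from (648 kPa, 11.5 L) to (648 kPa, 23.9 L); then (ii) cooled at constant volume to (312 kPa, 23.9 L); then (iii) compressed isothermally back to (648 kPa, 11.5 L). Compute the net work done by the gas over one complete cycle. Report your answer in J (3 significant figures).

Leg (i): W = PΔV = (648)(23.9 − 11.5) = 8035 J.
Leg (ii): W = 0.
Leg (iii): W = PᵢVᵢ ln(V_f/Vᵢ) = (7457) ln(11.5/23.9) = -5455 J.
W_net = 8035 − 5455 = 2580 J.

W_net ≈ 2580 J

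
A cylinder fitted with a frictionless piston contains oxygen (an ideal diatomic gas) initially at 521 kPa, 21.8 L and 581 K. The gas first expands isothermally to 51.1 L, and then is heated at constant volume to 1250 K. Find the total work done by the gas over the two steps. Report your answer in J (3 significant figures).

W_total ≈ 9680 J

Step 1 (isothermal): W = P₁V₁ ln(V₂/V₁) = (11358) ln(51.1/21.8) = 9675 J.
Step 2 (isochoric): W = 0 (constant volume).
W_total = 9675 + 0 = 9675 J.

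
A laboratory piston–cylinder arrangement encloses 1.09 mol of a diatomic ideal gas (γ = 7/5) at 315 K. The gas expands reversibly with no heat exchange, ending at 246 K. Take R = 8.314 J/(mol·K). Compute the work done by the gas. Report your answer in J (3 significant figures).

W ≈ 1560 J

Adiabatic ⇒ Q = 0, so W_by = −ΔU = nCᵥ(T₁ − T₂).
Cᵥ = 5R/2 = 20.79 J/(mol·K).
W = (1.09)(20.79)(315 − 246) = 1563 J.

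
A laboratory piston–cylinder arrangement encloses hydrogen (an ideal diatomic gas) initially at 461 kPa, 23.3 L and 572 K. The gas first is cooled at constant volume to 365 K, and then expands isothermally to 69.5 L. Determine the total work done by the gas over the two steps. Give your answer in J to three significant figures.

Step 1 (isochoric): W = 0 (constant volume).
After step 1: P = 294.2 kPa (V unchanged).
Step 2 (isothermal): W = P₁V₁ ln(V₂/V₁) = (6854) ln(69.5/23.3) = 7491 J.
W_total = 0 + 7491 = 7491 J.

W_total ≈ 7490 J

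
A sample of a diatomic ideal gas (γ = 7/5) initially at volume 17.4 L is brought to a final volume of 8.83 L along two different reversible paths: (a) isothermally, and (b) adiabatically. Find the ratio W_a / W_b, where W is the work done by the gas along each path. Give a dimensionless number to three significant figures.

W_a / W_b ≈ 0.870

Path (a) isothermal: W = P₁V₁ ln(V₂/V₁) → W_a/(P₁V₁) = -0.6783.
Path (b) adiabatic: W = P₁V₁(1 − (V₁/V₂)^(γ−1))/(γ−1) → W_b/(P₁V₁) = -0.7793.
W_a / W_b = -0.6783 / -0.7793 = 0.8705.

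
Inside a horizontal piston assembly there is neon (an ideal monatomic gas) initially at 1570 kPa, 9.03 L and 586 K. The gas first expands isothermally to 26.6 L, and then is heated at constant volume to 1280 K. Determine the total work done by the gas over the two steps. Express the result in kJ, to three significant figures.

W_total ≈ 15.3 kJ

Step 1 (isothermal): W = P₁V₁ ln(V₂/V₁) = (14177) ln(26.6/9.03) = 15316 J.
Step 2 (isochoric): W = 0 (constant volume).
W_total = 15316 + 0 = 15316 J.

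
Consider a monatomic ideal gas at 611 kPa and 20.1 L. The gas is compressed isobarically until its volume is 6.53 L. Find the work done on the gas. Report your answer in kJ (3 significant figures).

Isobaric: W = P ΔV.
W = (611 kPa)(6.53 − 20.1 L) = (611)(-13.57) = -8291 J.
Work on gas = −W_by = 8291 J.

W ≈ 8.29 kJ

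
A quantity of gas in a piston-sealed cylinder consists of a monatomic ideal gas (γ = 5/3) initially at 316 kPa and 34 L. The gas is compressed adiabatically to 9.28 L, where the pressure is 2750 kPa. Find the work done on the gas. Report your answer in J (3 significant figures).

W ≈ 22200 J

Adiabatic: W = (P₁V₁ − P₂V₂)/(γ − 1) with γ = 5/3.
P₁V₁ = 10744 J, P₂V₂ = 25520 J.
W = (10744 − 25520) / 0.6667 = -22164 J.
Work on gas = −W_by = 22164 J.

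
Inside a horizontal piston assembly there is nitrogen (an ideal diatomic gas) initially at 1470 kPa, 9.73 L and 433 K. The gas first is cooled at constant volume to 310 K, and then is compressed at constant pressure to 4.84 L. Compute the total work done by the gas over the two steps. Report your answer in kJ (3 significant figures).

W_total ≈ -5.15 kJ

Step 1 (isochoric): W = 0 (constant volume).
After step 1: P = 1052 kPa (V unchanged).
Step 2 (isobaric): W = PΔV = (1052 kPa)(4.84 − 9.73 L) = -5146 J.
W_total = 0 − 5146 = -5146 J.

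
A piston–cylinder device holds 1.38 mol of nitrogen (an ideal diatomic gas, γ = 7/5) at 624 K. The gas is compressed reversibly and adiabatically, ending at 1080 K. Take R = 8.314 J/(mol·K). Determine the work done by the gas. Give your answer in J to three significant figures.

W ≈ -13100 J

Adiabatic ⇒ Q = 0, so W_by = −ΔU = nCᵥ(T₁ − T₂).
Cᵥ = 5R/2 = 20.79 J/(mol·K).
W = (1.38)(20.79)(624 − 1080) = -13080 J.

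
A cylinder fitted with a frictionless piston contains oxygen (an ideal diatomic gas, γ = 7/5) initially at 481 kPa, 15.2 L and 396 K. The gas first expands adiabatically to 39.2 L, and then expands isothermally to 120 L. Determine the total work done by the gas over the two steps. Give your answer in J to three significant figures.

W_total ≈ 11400 J

Step 1 (adiabatic): W = (P₁V₁ − P₂V₂)/(γ−1) = (7311 − 5005)/0.4 = 5765 J.
After step 1: P = 127.7 kPa, V = 39.2 L, T = 271.1 K.
Step 2 (isothermal): W = P₁V₁ ln(V₂/V₁) = (5005) ln(120/39.2) = 5600 J.
W_total = 5765 + 5600 = 11365 J.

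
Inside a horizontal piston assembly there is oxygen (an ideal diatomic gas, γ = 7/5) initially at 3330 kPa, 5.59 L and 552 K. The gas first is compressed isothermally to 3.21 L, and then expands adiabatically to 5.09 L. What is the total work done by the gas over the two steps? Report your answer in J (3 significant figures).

Step 1 (isothermal): W = P₁V₁ ln(V₂/V₁) = (18615) ln(3.21/5.59) = -10326 J.
After step 1: P = 5799 kPa, V = 3.21 L, T = 552 K.
Step 2 (adiabatic): W = (P₁V₁ − P₂V₂)/(γ−1) = (18615 − 15480)/0.4 = 7837 J.
W_total = -10326 + 7837 = -2489 J.

W_total ≈ -2490 J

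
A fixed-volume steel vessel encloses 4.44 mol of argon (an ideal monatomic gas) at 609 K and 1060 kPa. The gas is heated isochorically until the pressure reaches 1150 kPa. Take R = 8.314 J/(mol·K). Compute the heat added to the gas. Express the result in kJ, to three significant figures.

Constant volume ⇒ W = 0, so Q = ΔU = nCᵥΔT with Cᵥ = 3R/2 = 12.47 J/(mol·K).
At constant V, T₂/T₁ = P₂/P₁ ⇒ ΔT = T₁(P₂/P₁ − 1) = 609·(1150/1060 − 1) = 51.71 K.
ΔU = (4.44)(12.47)(51.71) = 2863 J.

Q ≈ 2.86 kJ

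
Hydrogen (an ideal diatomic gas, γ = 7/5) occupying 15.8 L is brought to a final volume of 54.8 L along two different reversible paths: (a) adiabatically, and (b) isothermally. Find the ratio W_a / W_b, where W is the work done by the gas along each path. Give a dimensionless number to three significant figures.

Path (a) adiabatic: W = P₁V₁(1 − (V₁/V₂)^(γ−1))/(γ−1) → W_a/(P₁V₁) = 0.9798.
Path (b) isothermal: W = P₁V₁ ln(V₂/V₁) → W_b/(P₁V₁) = 1.244.
W_a / W_b = 0.9798 / 1.244 = 0.7879.

W_a / W_b ≈ 0.788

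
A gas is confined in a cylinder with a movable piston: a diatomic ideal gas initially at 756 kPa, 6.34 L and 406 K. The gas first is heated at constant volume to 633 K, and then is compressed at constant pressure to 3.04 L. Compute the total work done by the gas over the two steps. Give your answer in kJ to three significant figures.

Step 1 (isochoric): W = 0 (constant volume).
After step 1: P = 1179 kPa (V unchanged).
Step 2 (isobaric): W = PΔV = (1179 kPa)(3.04 − 6.34 L) = -3890 J.
W_total = 0 − 3890 = -3890 J.

W_total ≈ -3.89 kJ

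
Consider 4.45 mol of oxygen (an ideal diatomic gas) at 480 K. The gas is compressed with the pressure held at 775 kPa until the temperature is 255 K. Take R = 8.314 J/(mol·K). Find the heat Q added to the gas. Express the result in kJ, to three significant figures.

Isobaric: W = nRΔT = (4.45)(8.314)(-225) = -8324 J.
ΔU = nCᵥΔT with Cᵥ = 5R/2: ΔU = (4.45)(20.79)(-225) = -20811 J.
Q = ΔU + W = -20811 − 8324 = -29135 J.

Q ≈ -29.1 kJ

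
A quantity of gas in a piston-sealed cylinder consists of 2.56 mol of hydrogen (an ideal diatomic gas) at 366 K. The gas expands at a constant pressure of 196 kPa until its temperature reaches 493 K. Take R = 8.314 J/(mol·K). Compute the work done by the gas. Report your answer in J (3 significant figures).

W ≈ 2700 J

Isobaric: W = P ΔV = nR ΔT.
W = (2.56)(8.314)(493 − 366) = 2703 J.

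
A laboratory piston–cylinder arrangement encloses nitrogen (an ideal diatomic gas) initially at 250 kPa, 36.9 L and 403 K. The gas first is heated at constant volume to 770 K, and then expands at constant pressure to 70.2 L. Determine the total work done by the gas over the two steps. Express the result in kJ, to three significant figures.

W_total ≈ 15.9 kJ

Step 1 (isochoric): W = 0 (constant volume).
After step 1: P = 477.7 kPa (V unchanged).
Step 2 (isobaric): W = PΔV = (477.7 kPa)(70.2 − 36.9 L) = 15906 J.
W_total = 0 + 15906 = 15906 J.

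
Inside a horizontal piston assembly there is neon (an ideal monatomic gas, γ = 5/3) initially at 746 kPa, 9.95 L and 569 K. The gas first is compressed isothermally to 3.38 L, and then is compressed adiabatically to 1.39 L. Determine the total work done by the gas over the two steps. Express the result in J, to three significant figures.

Step 1 (isothermal): W = P₁V₁ ln(V₂/V₁) = (7423) ln(3.38/9.95) = -8014 J.
After step 1: P = 2196 kPa, V = 3.38 L, T = 569 K.
Step 2 (adiabatic): W = (P₁V₁ − P₂V₂)/(γ−1) = (7423 − 13422)/0.667 = -9000 J.
W_total = -8014 − 9000 = -17014 J.

W_total ≈ -17000 J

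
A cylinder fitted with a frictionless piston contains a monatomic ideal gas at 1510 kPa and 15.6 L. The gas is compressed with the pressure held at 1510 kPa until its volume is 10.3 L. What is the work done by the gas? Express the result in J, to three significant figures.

Isobaric: W = P ΔV.
W = (1510 kPa)(10.3 − 15.6 L) = (1510)(-5.3) = -8003 J.

W ≈ -8000 J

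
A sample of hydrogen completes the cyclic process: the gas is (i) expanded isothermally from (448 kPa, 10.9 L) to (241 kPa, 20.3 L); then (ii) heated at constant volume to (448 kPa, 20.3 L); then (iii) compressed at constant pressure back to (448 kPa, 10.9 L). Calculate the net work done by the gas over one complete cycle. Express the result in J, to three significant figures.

Leg (i): W = PᵢVᵢ ln(V_f/Vᵢ) = (4883) ln(20.3/10.9) = 3037 J.
Leg (ii): W = 0.
Leg (iii): W = PΔV = (448)(10.9 − 20.3) = -4211 J.
W_net = 3037 − 4211 = -1175 J.

W_net ≈ -1170 J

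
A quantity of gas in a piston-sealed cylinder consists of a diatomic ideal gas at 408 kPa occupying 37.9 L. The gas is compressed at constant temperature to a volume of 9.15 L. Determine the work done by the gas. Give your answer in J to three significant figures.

W ≈ -22000 J

Isothermal: W = nRT ln(V₂/V₁) = P₁V₁ ln(V₂/V₁).
P₁V₁ = (408 kPa)(37.9 L) = 15463 J.
W = 15463 × ln(9.15/37.9) = 15463 × -1.421
W_by_gas = -21976 J.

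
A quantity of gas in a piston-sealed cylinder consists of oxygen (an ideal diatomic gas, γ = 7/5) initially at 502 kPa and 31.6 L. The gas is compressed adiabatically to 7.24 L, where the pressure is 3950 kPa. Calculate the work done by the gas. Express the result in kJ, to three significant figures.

W ≈ -31.8 kJ

Adiabatic: W = (P₁V₁ − P₂V₂)/(γ − 1) with γ = 7/5.
P₁V₁ = 15863 J, P₂V₂ = 28598 J.
W = (15863 − 28598) / 0.4 = -31837 J.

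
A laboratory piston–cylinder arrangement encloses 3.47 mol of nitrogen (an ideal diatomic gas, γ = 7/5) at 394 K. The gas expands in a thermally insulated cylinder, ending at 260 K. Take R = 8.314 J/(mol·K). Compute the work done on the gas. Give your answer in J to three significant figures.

W ≈ -9660 J

Adiabatic ⇒ Q = 0, so W_by = −ΔU = nCᵥ(T₁ − T₂).
Cᵥ = 5R/2 = 20.79 J/(mol·K).
W = (3.47)(20.79)(394 − 260) = 9665 J.
Work on gas = −W_by = -9665 J.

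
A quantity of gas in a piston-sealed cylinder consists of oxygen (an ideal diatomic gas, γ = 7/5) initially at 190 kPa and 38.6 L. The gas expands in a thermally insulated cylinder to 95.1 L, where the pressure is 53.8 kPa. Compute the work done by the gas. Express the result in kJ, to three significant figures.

W ≈ 5.54 kJ

Adiabatic: W = (P₁V₁ − P₂V₂)/(γ − 1) with γ = 7/5.
P₁V₁ = 7334 J, P₂V₂ = 5116 J.
W = (7334 − 5116) / 0.4 = 5544 J.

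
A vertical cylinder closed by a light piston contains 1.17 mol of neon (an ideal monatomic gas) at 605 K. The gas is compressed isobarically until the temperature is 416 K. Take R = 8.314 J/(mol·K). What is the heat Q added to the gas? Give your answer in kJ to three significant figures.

Q ≈ -4.60 kJ

Isobaric: W = nRΔT = (1.17)(8.314)(-189) = -1838 J.
ΔU = nCᵥΔT with Cᵥ = 3R/2: ΔU = (1.17)(12.47)(-189) = -2758 J.
Q = ΔU + W = -2758 − 1838 = -4596 J.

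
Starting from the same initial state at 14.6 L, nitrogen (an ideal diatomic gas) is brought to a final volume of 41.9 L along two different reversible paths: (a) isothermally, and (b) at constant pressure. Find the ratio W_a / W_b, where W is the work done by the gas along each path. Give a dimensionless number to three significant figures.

Path (a) isothermal: W = P₁V₁ ln(V₂/V₁) → W_a/(P₁V₁) = 1.054.
Path (b) isobaric: W = P₁(V₂ − V₁) → W_b/(P₁V₁) = 1.87.
W_a / W_b = 1.054 / 1.87 = 0.5638.

W_a / W_b ≈ 0.564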